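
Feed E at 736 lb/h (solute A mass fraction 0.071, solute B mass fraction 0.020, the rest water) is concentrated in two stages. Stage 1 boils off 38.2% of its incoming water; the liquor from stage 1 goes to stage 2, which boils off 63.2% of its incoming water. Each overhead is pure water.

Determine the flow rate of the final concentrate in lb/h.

water in feed = 736×0.909 = 669.02 lb/h.
After stage 1: water left = (1−0.382)×669.02 = 413.46; stream total = 480.43 lb/h.
After stage 2: water left = (1−0.632)×413.46 = 152.15; final concentrate = 219.13 lb/h.

219.1 lb/h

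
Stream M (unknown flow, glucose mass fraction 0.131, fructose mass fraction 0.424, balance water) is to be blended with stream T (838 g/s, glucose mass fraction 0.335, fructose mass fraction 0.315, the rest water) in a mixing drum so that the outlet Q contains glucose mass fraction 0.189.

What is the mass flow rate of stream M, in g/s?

Let M be the unknown flow. Total out = 838 + M.
glucose balance: 280.73 + 0.131·M = 0.189·(838 + M)
(0.131 − 0.189)·M = 0.189×838 − 280.73 = -122.35
M = -122.35 / -0.058 = 2109.4 g/s

2109 g/s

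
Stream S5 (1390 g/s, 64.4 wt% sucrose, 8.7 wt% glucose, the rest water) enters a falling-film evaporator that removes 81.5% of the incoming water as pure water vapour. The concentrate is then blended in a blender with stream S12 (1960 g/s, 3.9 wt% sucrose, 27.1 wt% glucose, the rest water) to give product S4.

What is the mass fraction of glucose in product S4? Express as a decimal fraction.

0.2141

Vapour removed = 0.815×0.269×1390 = 304.74 g/s; concentrate = 1085.3 g/s.
glucose reaching the mixer = 120.93 (from concentrate) + 1960×0.271 = 652.09 g/s.
Product flow = 1085.3 + 1960 = 3045.3 g/s; glucose fraction = 0.2141.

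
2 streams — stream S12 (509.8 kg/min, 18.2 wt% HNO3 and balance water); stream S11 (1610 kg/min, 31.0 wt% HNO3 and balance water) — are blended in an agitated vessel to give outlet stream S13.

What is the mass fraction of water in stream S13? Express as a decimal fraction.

Total flow out = 509.8 + 1610 = 2119.8 kg/min.
water in = 509.8×0.818 + 1610×0.690 = 1527.9 kg/min.
water mass fraction in S13 = 1527.9/2119.8 = 0.721.

0.721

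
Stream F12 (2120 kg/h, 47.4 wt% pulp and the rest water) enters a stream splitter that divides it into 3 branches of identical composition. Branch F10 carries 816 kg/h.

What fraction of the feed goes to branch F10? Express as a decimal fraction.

0.385

Fraction to F10 = 816/2120 = 0.3849.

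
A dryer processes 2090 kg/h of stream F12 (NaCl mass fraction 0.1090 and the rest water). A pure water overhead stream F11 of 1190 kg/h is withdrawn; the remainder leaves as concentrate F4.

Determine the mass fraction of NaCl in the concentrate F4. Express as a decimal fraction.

0.2531

NaCl is not removed: 2090×0.109 = 227.81 kg/h of NaCl enters F4.
Concentrate = 2090 − 1190 = 900 kg/h.
Mass fraction = 227.81/900 = 0.2531.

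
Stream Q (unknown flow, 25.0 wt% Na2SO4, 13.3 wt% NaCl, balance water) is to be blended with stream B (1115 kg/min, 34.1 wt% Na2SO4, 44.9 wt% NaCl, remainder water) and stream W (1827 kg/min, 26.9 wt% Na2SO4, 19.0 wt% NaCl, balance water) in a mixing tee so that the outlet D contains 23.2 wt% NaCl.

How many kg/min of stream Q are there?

1669 kg/min

Let Q be the unknown flow. Total out = 2942 + Q.
NaCl balance: 847.76 + 0.133·Q = 0.232·(2942 + Q)
(0.133 − 0.232)·Q = 0.232×2942 − 847.76 = -165.22
Q = -165.22 / -0.099 = 1668.9 kg/min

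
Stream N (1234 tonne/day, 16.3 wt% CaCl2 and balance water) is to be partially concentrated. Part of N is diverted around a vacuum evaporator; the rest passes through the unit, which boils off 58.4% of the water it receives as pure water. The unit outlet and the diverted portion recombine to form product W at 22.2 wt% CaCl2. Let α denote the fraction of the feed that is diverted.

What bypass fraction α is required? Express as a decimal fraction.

All 1234×0.163 = 201.14 tonne/day of CaCl2 reaches W, so W = 201.14/0.222 = 906.05 tonne/day and vapour = 327.95 tonne/day.
The evaporator receives (1−α)·1234 of feed at 0.837 water and removes 0.584 of that water:
0.584×0.837×(1−α)×1234 = 327.95
(1−α) = 327.95/603.19 = 0.5437;  α = 0.4563.

0.456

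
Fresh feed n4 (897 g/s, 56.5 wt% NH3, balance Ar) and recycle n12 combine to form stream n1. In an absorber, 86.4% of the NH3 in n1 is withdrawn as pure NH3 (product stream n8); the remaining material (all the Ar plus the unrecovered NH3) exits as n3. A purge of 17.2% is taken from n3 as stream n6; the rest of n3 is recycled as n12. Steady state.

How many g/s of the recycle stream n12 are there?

1943 g/s

Ar enters only via n4 and leaves only via the purge: 897×0.435 = 0.172×(Ar in n3), and the absorber passes all Ar, so Ar in n1 = Ar in n3 = 2268.6 g/s.
NH3 in n1: m_A = 897×0.565 + (1−0.172)·(1−0.864)·m_A, so m_A = 506.8/0.8874 = 571.12 g/s.
n3 = (1−0.864)×571.12 + 2268.6 = 2346.2 g/s.
Recycle n12 = (1−0.172)×2346.2 = 1942.7 g/s.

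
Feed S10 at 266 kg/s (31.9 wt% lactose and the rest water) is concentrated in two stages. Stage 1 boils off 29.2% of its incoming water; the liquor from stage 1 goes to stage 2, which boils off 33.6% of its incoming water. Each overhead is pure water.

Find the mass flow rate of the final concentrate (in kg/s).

170 kg/s

water in feed = 266×0.681 = 181.15 kg/s.
After stage 1: water left = (1−0.292)×181.15 = 128.25; stream total = 213.11 kg/s.
After stage 2: water left = (1−0.336)×128.25 = 85.159; final concentrate = 170.01 kg/s.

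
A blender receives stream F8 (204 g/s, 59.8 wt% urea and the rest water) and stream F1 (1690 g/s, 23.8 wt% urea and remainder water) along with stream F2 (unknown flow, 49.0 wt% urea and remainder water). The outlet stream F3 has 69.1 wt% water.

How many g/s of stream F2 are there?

337.2 g/s

Let F2 be the unknown flow. Total out = 1894 + F2.
water balance: 1369.8 + 0.510·F2 = 0.691·(1894 + F2)
(0.510 − 0.691)·F2 = 0.691×1894 − 1369.8 = -61.034
F2 = -61.034 / -0.181 = 337.2 g/s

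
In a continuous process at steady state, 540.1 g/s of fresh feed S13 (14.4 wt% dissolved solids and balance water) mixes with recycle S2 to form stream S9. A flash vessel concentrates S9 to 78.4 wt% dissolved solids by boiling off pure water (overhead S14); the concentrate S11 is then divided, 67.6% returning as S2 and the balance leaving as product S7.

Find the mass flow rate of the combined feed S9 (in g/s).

747.1 g/s

Overall dissolved solids balance (none leaves overhead): dissolved solids in fresh feed = dissolved solids in product, i.e. 540.1×0.144 = (1−0.676)·S11·0.784.
S11 = 77.774/(0.784×0.324) = 306.18 g/s.
Recycle S2 = 0.676×306.18 = 206.98 g/s.
Combined feed S9 = 540.1 + 206.98 = 747.08 g/s.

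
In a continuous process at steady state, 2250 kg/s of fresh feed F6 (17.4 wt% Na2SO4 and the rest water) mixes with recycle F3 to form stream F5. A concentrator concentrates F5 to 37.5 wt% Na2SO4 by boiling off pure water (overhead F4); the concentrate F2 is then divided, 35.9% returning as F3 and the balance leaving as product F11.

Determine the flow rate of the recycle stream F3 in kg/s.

584.7 kg/s

Overall Na2SO4 balance (none leaves overhead): Na2SO4 in fresh feed = Na2SO4 in product, i.e. 2250×0.174 = (1−0.359)·F2·0.375.
F2 = 391.5/(0.375×0.641) = 1628.7 kg/s.
Recycle F3 = 0.359×1628.7 = 584.71 kg/s.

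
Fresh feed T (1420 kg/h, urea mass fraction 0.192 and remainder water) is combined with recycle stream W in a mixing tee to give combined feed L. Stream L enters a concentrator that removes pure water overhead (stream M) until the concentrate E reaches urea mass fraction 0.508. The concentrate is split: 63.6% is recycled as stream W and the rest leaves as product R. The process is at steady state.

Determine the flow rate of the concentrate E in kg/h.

Overall urea balance (none leaves overhead): urea in fresh feed = urea in product, i.e. 1420×0.192 = (1−0.636)·E·0.508.
E = 272.64/(0.508×0.364) = 1474.4 kg/h.

1474 kg/h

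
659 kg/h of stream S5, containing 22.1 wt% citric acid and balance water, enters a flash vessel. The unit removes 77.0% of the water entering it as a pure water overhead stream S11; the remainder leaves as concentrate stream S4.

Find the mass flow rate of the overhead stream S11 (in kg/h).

water entering = 659×0.779 = 513.36 kg/h; overhead removed = 0.770×513.36 = 395.29 kg/h.

395.3 kg/h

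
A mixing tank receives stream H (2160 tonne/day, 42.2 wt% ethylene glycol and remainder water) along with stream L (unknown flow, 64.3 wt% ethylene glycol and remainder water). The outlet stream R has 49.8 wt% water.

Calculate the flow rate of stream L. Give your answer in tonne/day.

Let L be the unknown flow. Total out = 2160 + L.
water balance: 1248.5 + 0.357·L = 0.498·(2160 + L)
(0.357 − 0.498)·L = 0.498×2160 − 1248.5 = -172.8
L = -172.8 / -0.141 = 1225.5 tonne/day

1226 tonne/day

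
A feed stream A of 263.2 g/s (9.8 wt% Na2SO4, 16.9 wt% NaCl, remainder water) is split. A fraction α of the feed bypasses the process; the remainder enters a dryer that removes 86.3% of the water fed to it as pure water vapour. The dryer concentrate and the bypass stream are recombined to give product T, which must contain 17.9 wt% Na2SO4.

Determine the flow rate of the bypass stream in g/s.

All 263.2×0.098 = 25.794 g/s of Na2SO4 reaches T, so T = 25.794/0.179 = 144.1 g/s and vapour = 119.1 g/s.
The evaporator receives (1−α)·263.2 of feed at 0.733 water and removes 0.863 of that water:
0.863×0.733×(1−α)×263.2 = 119.1
(1−α) = 119.1/166.49 = 0.7153;  α = 0.2847.
Bypass flow = 0.2847×263.2 = 74.92 g/s.

74.92 g/s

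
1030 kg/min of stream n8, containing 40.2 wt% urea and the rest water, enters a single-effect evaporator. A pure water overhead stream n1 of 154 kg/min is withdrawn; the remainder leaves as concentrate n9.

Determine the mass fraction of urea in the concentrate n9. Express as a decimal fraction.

0.473

urea is not removed: 1030×0.402 = 414.06 kg/min of urea enters n9.
Concentrate = 1030 − 154 = 876 kg/min.
Mass fraction = 414.06/876 = 0.473.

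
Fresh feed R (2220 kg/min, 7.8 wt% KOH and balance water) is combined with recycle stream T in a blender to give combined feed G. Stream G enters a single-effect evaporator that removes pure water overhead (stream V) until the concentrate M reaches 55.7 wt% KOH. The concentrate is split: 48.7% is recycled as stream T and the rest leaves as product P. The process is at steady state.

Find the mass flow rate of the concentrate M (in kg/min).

606 kg/min

Overall KOH balance (none leaves overhead): KOH in fresh feed = KOH in product, i.e. 2220×0.078 = (1−0.487)·M·0.557.
M = 173.16/(0.557×0.513) = 606 kg/min.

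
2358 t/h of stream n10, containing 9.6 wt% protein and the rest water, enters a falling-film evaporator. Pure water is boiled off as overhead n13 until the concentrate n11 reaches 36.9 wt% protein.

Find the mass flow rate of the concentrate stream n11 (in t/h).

protein is conserved: 2358×0.096 = 226.37 t/h all reports to the concentrate.
Concentrate = 226.37/(target fraction) = 613.46 t/h.

613.5 t/h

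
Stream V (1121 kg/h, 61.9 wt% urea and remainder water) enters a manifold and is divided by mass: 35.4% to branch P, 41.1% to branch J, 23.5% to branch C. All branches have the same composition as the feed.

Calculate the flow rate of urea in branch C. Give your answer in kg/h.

163.1 kg/h

Branch C total = 0.235×1121 = 263.44 kg/h.
urea in C = 0.619×263.44 = 163.07 kg/h.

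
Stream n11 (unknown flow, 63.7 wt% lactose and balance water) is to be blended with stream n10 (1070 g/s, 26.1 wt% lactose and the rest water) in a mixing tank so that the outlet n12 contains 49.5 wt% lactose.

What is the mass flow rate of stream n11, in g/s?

Let n11 be the unknown flow. Total out = 1070 + n11.
lactose balance: 279.27 + 0.637·n11 = 0.495·(1070 + n11)
(0.637 − 0.495)·n11 = 0.495×1070 − 279.27 = 250.38
n11 = 250.38 / 0.142 = 1763.2 g/s

1763 g/s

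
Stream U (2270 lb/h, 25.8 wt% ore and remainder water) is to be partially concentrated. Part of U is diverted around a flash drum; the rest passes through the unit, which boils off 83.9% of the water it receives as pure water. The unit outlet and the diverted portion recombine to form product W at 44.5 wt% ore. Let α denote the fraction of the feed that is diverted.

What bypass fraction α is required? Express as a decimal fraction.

All 2270×0.258 = 585.66 lb/h of ore reaches W, so W = 585.66/0.445 = 1316.1 lb/h and vapour = 953.91 lb/h.
The evaporator receives (1−α)·2270 of feed at 0.742 water and removes 0.839 of that water:
0.839×0.742×(1−α)×2270 = 953.91
(1−α) = 953.91/1413.2 = 0.6750;  α = 0.3250.

0.325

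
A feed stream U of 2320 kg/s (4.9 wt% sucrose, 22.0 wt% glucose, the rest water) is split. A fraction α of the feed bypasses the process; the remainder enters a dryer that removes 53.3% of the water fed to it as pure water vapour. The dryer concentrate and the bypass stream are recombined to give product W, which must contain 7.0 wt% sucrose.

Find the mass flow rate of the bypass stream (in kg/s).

533.7 kg/s

All 2320×0.049 = 113.68 kg/s of sucrose reaches W, so W = 113.68/0.070 = 1624 kg/s and vapour = 696 kg/s.
The evaporator receives (1−α)·2320 of feed at 0.731 water and removes 0.533 of that water:
0.533×0.731×(1−α)×2320 = 696
(1−α) = 696/903.93 = 0.7700;  α = 0.2300.
Bypass flow = 0.2300×2320 = 533.66 kg/s.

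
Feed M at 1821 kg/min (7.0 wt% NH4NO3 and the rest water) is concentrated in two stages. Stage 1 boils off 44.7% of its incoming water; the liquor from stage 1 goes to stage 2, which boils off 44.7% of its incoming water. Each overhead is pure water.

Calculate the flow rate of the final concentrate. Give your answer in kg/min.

water in feed = 1821×0.930 = 1693.5 kg/min.
After stage 1: water left = (1−0.447)×1693.5 = 936.52; stream total = 1064 kg/min.
After stage 2: water left = (1−0.447)×936.52 = 517.9; final concentrate = 645.37 kg/min.

645.4 kg/min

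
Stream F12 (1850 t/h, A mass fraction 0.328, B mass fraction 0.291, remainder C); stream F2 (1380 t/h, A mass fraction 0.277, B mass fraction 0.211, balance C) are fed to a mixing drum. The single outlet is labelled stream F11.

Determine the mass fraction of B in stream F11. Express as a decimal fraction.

0.257

Total flow out = 1850 + 1380 = 3230 t/h.
B in = 1850×0.291 + 1380×0.211 = 829.53 t/h.
B mass fraction in F11 = 829.53/3230 = 0.257.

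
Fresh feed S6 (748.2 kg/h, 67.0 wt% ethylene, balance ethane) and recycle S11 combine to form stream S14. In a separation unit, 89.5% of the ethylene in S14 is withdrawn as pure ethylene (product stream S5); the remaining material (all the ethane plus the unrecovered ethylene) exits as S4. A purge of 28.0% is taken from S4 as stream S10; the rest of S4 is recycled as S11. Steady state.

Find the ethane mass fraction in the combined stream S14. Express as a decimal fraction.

ethane enters only via S6 and leaves only via the purge: 748.2×0.330 = 0.280×(ethane in S4), and the separation unit passes all ethane, so ethane in S14 = ethane in S4 = 881.81 kg/h.
ethylene in S14: m_A = 748.2×0.670 + (1−0.280)·(1−0.895)·m_A, so m_A = 501.29/0.9244 = 542.29 kg/h.
S14 = 542.29 + 881.81 = 1424.1 kg/h.
ethane fraction in S14 = 881.81/1424.1 = 0.6192.

0.6192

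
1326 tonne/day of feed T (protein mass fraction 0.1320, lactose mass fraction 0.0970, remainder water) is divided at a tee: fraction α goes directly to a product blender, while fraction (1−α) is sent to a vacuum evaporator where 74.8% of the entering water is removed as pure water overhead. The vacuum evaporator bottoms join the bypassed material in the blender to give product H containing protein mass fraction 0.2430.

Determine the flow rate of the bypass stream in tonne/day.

275.7 tonne/day

All 1326×0.132 = 175.03 tonne/day of protein reaches H, so H = 175.03/0.243 = 720.3 tonne/day and vapour = 605.7 tonne/day.
The evaporator receives (1−α)·1326 of feed at 0.771 water and removes 0.748 of that water:
0.748×0.771×(1−α)×1326 = 605.7
(1−α) = 605.7/764.71 = 0.7921;  α = 0.2079.
Bypass flow = 0.2079×1326 = 275.72 tonne/day.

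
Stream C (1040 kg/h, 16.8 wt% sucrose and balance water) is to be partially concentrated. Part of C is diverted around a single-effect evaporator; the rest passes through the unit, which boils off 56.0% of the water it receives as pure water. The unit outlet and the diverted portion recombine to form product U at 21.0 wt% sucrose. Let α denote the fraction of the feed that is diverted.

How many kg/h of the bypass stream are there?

593.6 kg/h

All 1040×0.168 = 174.72 kg/h of sucrose reaches U, so U = 174.72/0.210 = 832 kg/h and vapour = 208 kg/h.
The evaporator receives (1−α)·1040 of feed at 0.832 water and removes 0.560 of that water:
0.560×0.832×(1−α)×1040 = 208
(1−α) = 208/484.56 = 0.4293;  α = 0.5707.
Bypass flow = 0.5707×1040 = 593.57 kg/h.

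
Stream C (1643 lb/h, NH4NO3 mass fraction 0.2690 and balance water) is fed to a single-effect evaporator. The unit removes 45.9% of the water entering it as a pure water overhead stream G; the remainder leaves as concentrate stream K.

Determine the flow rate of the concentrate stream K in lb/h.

water entering = 1643×0.731 = 1201 lb/h; overhead removed = 0.459×1201 = 551.27 lb/h.
Concentrate = 1643 − 551.27 = 1091.7 lb/h.

1092 lb/h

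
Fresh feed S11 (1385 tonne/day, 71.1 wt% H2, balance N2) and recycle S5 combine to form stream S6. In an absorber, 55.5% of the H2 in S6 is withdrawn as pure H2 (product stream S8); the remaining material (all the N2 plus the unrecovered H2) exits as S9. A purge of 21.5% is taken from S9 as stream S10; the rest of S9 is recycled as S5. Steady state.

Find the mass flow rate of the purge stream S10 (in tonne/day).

545.1 tonne/day

N2 enters only via S11 and leaves only via the purge: 1385×0.289 = 0.215×(N2 in S9), and the absorber passes all N2, so N2 in S6 = N2 in S9 = 1861.7 tonne/day.
H2 in S6: m_A = 1385×0.711 + (1−0.215)·(1−0.555)·m_A, so m_A = 984.73/0.6507 = 1513.4 tonne/day.
S9 = (1−0.555)×1513.4 + 1861.7 = 2535.2 tonne/day.
Purge S10 = 0.215×2535.2 = 545.06 tonne/day.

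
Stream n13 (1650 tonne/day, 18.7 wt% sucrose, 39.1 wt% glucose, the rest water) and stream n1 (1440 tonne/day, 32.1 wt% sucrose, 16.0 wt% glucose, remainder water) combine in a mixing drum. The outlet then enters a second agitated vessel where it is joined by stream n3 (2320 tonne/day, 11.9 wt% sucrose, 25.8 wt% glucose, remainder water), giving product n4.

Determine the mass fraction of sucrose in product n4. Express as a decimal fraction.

0.194

Overall, product flow = 5410 tonne/day.
sucrose in = 1650×0.187 + 1440×0.321 + 2320×0.119 = 1046.9 tonne/day.
sucrose fraction in n4 = 0.194.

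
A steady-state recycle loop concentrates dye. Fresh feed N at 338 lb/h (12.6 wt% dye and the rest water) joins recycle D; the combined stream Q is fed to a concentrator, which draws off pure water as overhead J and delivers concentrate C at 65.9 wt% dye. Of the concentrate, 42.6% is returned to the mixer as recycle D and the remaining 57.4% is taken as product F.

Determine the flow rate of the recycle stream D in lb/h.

Overall dye balance (none leaves overhead): dye in fresh feed = dye in product, i.e. 338×0.126 = (1−0.426)·C·0.659.
C = 42.588/(0.659×0.574) = 112.59 lb/h.
Recycle D = 0.426×112.59 = 47.962 lb/h.

47.96 lb/h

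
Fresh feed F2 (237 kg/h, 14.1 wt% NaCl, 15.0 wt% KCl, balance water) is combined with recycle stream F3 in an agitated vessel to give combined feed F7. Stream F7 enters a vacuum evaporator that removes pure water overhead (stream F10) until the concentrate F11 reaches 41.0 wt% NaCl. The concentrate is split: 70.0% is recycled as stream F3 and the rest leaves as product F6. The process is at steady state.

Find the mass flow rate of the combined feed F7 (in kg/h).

427.2 kg/h

Overall NaCl balance (none leaves overhead): NaCl in fresh feed = NaCl in product, i.e. 237×0.141 = (1−0.700)·F11·0.410.
F11 = 33.417/(0.410×0.300) = 271.68 kg/h.
Recycle F3 = 0.700×271.68 = 190.18 kg/h.
Combined feed F7 = 237 + 190.18 = 427.18 kg/h.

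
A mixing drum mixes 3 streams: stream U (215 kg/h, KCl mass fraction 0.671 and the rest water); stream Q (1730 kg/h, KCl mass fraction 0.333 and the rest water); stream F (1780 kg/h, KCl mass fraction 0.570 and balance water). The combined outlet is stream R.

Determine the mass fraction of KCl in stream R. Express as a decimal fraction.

Total flow out = 215 + 1730 + 1780 = 3725 kg/h.
KCl in = 215×0.671 + 1730×0.333 + 1780×0.570 = 1735 kg/h.
KCl mass fraction in R = 1735/3725 = 0.466.

0.466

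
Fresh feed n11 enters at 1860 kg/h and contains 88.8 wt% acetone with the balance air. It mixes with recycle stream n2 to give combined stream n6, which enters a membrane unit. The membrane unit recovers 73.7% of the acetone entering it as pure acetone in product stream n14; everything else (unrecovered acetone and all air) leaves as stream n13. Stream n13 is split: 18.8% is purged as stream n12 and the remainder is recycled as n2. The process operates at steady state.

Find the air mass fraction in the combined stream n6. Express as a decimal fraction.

0.345

air enters only via n11 and leaves only via the purge: 1860×0.112 = 0.188×(air in n13), and the membrane unit passes all air, so air in n6 = air in n13 = 1108.1 kg/h.
acetone in n6: m_A = 1860×0.888 + (1−0.188)·(1−0.737)·m_A, so m_A = 1651.7/0.7864 = 2100.2 kg/h.
n6 = 2100.2 + 1108.1 = 3208.3 kg/h.
air fraction in n6 = 1108.1/3208.3 = 0.345.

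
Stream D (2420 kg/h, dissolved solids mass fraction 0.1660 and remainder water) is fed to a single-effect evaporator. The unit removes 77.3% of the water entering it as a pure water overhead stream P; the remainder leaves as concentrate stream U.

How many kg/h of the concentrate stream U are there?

859.9 kg/h

water entering = 2420×0.834 = 2018.3 kg/h; overhead removed = 0.773×2018.3 = 1560.1 kg/h.
Concentrate = 2420 − 1560.1 = 859.87 kg/h.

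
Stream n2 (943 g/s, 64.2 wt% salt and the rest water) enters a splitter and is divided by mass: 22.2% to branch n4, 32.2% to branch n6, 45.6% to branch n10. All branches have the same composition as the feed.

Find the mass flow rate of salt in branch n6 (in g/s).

Branch n6 total = 0.322×943 = 303.65 g/s.
salt in n6 = 0.642×303.65 = 194.94 g/s.

194.9 g/s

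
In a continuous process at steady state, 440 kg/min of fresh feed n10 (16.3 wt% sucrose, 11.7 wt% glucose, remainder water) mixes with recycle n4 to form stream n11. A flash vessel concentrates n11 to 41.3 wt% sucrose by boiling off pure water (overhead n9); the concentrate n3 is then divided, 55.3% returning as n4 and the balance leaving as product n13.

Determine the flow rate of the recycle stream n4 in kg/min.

Overall sucrose balance (none leaves overhead): sucrose in fresh feed = sucrose in product, i.e. 440×0.163 = (1−0.553)·n3·0.413.
n3 = 71.72/(0.413×0.447) = 388.49 kg/min.
Recycle n4 = 0.553×388.49 = 214.84 kg/min.

214.8 kg/min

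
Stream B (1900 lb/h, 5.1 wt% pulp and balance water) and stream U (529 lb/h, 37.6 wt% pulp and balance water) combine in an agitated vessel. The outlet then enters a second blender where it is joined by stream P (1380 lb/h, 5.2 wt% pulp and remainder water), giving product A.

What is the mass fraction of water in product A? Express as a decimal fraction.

Overall, product flow = 3809 lb/h.
water in = 1900×0.949 + 529×0.624 + 1380×0.948 = 3441.4 lb/h.
water fraction in A = 0.904.

0.904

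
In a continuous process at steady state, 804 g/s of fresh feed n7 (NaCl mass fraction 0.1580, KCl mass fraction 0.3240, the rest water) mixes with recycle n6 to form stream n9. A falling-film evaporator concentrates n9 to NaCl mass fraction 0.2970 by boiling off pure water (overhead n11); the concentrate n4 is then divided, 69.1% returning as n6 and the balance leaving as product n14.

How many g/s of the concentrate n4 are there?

Overall NaCl balance (none leaves overhead): NaCl in fresh feed = NaCl in product, i.e. 804×0.158 = (1−0.691)·n4·0.297.
n4 = 127.03/(0.297×0.309) = 1384.2 g/s.

1384 g/s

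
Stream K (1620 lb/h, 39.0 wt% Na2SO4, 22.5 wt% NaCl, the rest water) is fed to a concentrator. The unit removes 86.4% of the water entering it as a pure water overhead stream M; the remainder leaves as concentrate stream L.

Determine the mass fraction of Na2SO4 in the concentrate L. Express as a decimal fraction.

Na2SO4 is not removed: 1620×0.390 = 631.8 lb/h of Na2SO4 enters L.
water entering = 1620×0.385 = 623.7 lb/h; overhead removed = 0.864×623.7 = 538.88 lb/h.
Concentrate = 1620 − 538.88 = 1081.1 lb/h.
Mass fraction = 631.8/1081.1 = 0.584.

0.584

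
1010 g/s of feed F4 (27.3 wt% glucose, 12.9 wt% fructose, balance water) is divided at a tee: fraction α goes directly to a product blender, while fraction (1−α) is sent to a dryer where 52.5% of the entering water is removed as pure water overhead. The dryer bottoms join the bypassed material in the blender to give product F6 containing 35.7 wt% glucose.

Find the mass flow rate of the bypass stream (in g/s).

All 1010×0.273 = 275.73 g/s of glucose reaches F6, so F6 = 275.73/0.357 = 772.35 g/s and vapour = 237.65 g/s.
The evaporator receives (1−α)·1010 of feed at 0.598 water and removes 0.525 of that water:
0.525×0.598×(1−α)×1010 = 237.65
(1−α) = 237.65/317.09 = 0.7495;  α = 0.2505.
Bypass flow = 0.2505×1010 = 253.04 g/s.

253 g/s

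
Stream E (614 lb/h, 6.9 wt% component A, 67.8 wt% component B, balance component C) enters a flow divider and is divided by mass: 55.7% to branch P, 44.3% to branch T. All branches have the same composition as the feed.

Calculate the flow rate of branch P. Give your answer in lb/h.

342 lb/h

Branch P flow = 0.557×614 = 342 lb/h.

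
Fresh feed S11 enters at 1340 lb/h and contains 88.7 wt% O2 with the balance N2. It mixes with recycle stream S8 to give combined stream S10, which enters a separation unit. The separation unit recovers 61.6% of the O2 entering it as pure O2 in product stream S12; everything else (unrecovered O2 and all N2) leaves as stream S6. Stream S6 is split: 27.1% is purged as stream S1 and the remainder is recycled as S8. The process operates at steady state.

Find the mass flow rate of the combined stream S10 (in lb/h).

N2 enters only via S11 and leaves only via the purge: 1340×0.113 = 0.271×(N2 in S6), and the separation unit passes all N2, so N2 in S10 = N2 in S6 = 558.75 lb/h.
O2 in S10: m_A = 1340×0.887 + (1−0.271)·(1−0.616)·m_A, so m_A = 1188.6/0.7201 = 1650.7 lb/h.
S10 = 1650.7 + 558.75 = 2209.4 lb/h.

2209 lb/h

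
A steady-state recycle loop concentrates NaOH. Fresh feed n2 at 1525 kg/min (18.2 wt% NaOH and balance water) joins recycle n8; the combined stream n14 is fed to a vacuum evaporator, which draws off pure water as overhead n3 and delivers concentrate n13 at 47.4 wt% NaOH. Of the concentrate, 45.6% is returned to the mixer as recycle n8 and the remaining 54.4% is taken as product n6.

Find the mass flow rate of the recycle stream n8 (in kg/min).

Overall NaOH balance (none leaves overhead): NaOH in fresh feed = NaOH in product, i.e. 1525×0.182 = (1−0.456)·n13·0.474.
n13 = 277.55/(0.474×0.544) = 1076.4 kg/min.
Recycle n8 = 0.456×1076.4 = 490.83 kg/min.

490.8 kg/min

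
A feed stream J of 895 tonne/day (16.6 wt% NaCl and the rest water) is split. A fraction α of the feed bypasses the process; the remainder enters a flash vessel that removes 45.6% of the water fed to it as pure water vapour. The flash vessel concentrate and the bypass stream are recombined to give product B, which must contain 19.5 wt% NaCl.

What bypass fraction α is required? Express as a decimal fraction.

0.609

All 895×0.166 = 148.57 tonne/day of NaCl reaches B, so B = 148.57/0.195 = 761.9 tonne/day and vapour = 133.1 tonne/day.
The evaporator receives (1−α)·895 of feed at 0.834 water and removes 0.456 of that water:
0.456×0.834×(1−α)×895 = 133.1
(1−α) = 133.1/340.37 = 0.3911;  α = 0.6089.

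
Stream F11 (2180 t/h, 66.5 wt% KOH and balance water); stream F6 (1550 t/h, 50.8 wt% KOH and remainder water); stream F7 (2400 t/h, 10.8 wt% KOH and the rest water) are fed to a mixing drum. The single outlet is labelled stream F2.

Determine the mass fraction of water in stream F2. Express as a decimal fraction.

Total flow out = 2180 + 1550 + 2400 = 6130 t/h.
water in = 2180×0.335 + 1550×0.492 + 2400×0.892 = 3633.7 t/h.
water mass fraction in F2 = 3633.7/6130 = 0.593.

0.593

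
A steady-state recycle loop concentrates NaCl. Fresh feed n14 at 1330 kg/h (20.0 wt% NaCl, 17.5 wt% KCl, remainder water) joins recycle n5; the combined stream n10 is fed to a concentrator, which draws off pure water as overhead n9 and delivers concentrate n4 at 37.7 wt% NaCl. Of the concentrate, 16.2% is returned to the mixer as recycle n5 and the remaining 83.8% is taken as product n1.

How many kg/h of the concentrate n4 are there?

842 kg/h

Overall NaCl balance (none leaves overhead): NaCl in fresh feed = NaCl in product, i.e. 1330×0.200 = (1−0.162)·n4·0.377.
n4 = 266/(0.377×0.838) = 841.97 kg/h.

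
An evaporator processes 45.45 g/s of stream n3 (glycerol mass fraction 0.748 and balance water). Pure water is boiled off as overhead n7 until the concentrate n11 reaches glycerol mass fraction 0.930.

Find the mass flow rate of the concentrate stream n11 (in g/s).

36.56 g/s

glycerol is conserved: 45.45×0.748 = 33.997 g/s all reports to the concentrate.
Concentrate = 33.997/(target fraction) = 36.555 g/s.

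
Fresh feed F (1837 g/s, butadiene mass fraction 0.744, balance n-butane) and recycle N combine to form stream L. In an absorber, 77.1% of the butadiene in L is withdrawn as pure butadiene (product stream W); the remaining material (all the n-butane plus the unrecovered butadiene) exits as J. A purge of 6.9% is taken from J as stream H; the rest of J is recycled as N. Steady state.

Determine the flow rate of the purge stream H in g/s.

n-butane enters only via F and leaves only via the purge: 1837×0.256 = 0.069×(n-butane in J), and the absorber passes all n-butane, so n-butane in L = n-butane in J = 6815.5 g/s.
butadiene in L: m_A = 1837×0.744 + (1−0.069)·(1−0.771)·m_A, so m_A = 1366.7/0.7868 = 1737.1 g/s.
J = (1−0.771)×1737.1 + 6815.5 = 7213.3 g/s.
Purge H = 0.069×7213.3 = 497.72 g/s.

497.7 g/s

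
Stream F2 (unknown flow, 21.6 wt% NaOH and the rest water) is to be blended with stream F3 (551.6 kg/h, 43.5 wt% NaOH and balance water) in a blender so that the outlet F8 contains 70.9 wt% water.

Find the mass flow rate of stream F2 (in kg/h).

Let F2 be the unknown flow. Total out = 551.6 + F2.
water balance: 311.65 + 0.784·F2 = 0.709·(551.6 + F2)
(0.784 − 0.709)·F2 = 0.709×551.6 − 311.65 = 79.43
F2 = 79.43 / 0.075 = 1059.1 kg/h

1059 kg/h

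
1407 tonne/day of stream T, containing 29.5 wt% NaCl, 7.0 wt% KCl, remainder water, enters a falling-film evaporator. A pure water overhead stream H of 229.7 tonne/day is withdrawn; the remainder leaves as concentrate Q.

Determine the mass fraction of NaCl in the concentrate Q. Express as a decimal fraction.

0.353

NaCl is not removed: 1407×0.295 = 415.06 tonne/day of NaCl enters Q.
Concentrate = 1407 − 229.7 = 1177.3 tonne/day.
Mass fraction = 415.06/1177.3 = 0.353.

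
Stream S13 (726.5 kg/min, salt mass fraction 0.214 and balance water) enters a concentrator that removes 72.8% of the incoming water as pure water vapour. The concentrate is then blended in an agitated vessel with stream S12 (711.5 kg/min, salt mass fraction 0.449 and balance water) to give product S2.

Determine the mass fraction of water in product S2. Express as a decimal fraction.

0.535

Vapour removed = 0.728×0.786×726.5 = 415.71 kg/min; concentrate = 310.79 kg/min.
water reaching the mixer = 155.32 (from concentrate) + 711.5×0.551 = 547.36 kg/min.
Product flow = 310.79 + 711.5 = 1022.3 kg/min; water fraction = 0.535.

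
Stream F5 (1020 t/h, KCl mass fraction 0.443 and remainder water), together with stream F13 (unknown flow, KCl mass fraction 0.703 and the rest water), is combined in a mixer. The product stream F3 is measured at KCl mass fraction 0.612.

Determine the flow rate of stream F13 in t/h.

Let F13 be the unknown flow. Total out = 1020 + F13.
KCl balance: 451.86 + 0.703·F13 = 0.612·(1020 + F13)
(0.703 − 0.612)·F13 = 0.612×1020 − 451.86 = 172.38
F13 = 172.38 / 0.091 = 1894.3 t/h

1894 t/h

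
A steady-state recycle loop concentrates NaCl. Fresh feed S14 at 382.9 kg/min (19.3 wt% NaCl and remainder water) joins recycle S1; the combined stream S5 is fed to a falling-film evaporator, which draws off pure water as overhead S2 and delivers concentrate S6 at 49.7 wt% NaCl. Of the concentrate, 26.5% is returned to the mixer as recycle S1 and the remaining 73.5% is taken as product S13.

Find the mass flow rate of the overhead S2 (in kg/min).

Overall NaCl balance (none leaves overhead): NaCl in fresh feed = NaCl in product, i.e. 382.9×0.193 = (1−0.265)·S6·0.497.
S6 = 73.9/(0.497×0.735) = 202.3 kg/min.
Recycle S1 = 0.265×202.3 = 53.61 kg/min.
Combined feed S5 = 382.9 + 53.61 = 436.51 kg/min.
Overhead S2 = S5 − S6 = 436.51 − 202.3 = 234.21 kg/min.

234.2 kg/min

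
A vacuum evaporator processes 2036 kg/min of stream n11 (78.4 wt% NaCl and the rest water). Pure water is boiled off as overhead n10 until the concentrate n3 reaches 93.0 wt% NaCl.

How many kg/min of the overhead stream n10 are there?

319.6 kg/min

NaCl is conserved: 2036×0.784 = 1596.2 kg/min all reports to the concentrate.
Concentrate = 1596.2/(target fraction) = 1716.4 kg/min.
Overhead = 2036 − 1716.4 = 319.63 kg/min.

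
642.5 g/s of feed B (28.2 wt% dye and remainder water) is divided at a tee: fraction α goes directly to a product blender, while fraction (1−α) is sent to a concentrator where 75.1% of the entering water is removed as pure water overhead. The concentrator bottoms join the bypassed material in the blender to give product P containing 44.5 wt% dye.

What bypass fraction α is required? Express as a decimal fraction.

0.321

All 642.5×0.282 = 181.18 g/s of dye reaches P, so P = 181.18/0.445 = 407.16 g/s and vapour = 235.34 g/s.
The evaporator receives (1−α)·642.5 of feed at 0.718 water and removes 0.751 of that water:
0.751×0.718×(1−α)×642.5 = 235.34
(1−α) = 235.34/346.45 = 0.6793;  α = 0.3207.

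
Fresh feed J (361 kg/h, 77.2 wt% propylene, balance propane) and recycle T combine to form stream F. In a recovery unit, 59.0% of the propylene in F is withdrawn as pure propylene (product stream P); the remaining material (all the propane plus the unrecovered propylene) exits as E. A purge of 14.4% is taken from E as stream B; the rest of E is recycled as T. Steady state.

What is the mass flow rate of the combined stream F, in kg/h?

propane enters only via J and leaves only via the purge: 361×0.228 = 0.144×(propane in E), and the recovery unit passes all propane, so propane in F = propane in E = 571.58 kg/h.
propylene in F: m_A = 361×0.772 + (1−0.144)·(1−0.590)·m_A, so m_A = 278.69/0.6490 = 429.39 kg/h.
F = 429.39 + 571.58 = 1001 kg/h.

1001 kg/h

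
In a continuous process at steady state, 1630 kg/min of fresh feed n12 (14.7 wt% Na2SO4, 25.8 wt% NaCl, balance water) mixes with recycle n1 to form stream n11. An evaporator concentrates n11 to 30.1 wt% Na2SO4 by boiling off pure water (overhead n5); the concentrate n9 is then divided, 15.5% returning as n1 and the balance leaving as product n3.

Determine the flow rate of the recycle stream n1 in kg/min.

Overall Na2SO4 balance (none leaves overhead): Na2SO4 in fresh feed = Na2SO4 in product, i.e. 1630×0.147 = (1−0.155)·n9·0.301.
n9 = 239.61/(0.301×0.845) = 942.07 kg/min.
Recycle n1 = 0.155×942.07 = 146.02 kg/min.

146 kg/min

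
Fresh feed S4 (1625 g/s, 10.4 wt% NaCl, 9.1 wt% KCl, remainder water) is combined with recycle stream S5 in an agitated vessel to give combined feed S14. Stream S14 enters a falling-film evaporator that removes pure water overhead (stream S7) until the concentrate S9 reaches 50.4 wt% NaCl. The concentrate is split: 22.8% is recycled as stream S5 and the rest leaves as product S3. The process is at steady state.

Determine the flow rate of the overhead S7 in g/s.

Overall NaCl balance (none leaves overhead): NaCl in fresh feed = NaCl in product, i.e. 1625×0.104 = (1−0.228)·S9·0.504.
S9 = 169/(0.504×0.772) = 434.35 g/s.
Recycle S5 = 0.228×434.35 = 99.032 g/s.
Combined feed S14 = 1625 + 99.032 = 1724 g/s.
Overhead S7 = S14 − S9 = 1724 − 434.35 = 1289.7 g/s.

1290 g/s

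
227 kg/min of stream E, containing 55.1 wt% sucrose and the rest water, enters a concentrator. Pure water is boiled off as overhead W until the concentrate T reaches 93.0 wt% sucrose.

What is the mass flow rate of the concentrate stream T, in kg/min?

134.5 kg/min

sucrose is conserved: 227×0.551 = 125.08 kg/min all reports to the concentrate.
Concentrate = 125.08/(target fraction) = 134.49 kg/min.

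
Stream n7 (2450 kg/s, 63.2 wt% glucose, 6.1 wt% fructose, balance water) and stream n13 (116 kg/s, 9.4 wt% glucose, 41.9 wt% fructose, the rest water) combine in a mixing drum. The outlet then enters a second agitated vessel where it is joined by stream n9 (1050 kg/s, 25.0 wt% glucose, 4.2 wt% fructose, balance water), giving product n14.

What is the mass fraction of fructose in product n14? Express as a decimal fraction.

0.067

Overall, product flow = 3616 kg/s.
fructose in = 2450×0.061 + 116×0.419 + 1050×0.042 = 242.15 kg/s.
fructose fraction in n14 = 0.067.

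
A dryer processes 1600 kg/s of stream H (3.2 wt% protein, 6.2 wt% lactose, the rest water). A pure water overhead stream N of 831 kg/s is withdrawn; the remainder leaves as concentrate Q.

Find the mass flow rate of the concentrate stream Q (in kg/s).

769 kg/s

Concentrate = 1600 − 831 = 769 kg/s.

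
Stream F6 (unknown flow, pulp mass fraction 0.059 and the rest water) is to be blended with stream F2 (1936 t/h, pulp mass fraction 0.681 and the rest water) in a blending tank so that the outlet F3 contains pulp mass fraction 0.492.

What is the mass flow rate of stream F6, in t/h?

845 t/h

Let F6 be the unknown flow. Total out = 1936 + F6.
pulp balance: 1318.4 + 0.059·F6 = 0.492·(1936 + F6)
(0.059 − 0.492)·F6 = 0.492×1936 − 1318.4 = -365.9
F6 = -365.9 / -0.433 = 845.04 t/h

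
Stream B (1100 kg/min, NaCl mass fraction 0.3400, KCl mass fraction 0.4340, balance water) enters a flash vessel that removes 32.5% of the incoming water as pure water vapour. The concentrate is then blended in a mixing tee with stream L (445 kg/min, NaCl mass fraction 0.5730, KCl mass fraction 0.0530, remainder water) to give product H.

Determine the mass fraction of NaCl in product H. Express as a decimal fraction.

0.4296

Vapour removed = 0.325×0.226×1100 = 80.795 kg/min; concentrate = 1019.2 kg/min.
NaCl reaching the mixer = 374 (from concentrate) + 445×0.573 = 628.99 kg/min.
Product flow = 1019.2 + 445 = 1464.2 kg/min; NaCl fraction = 0.4296.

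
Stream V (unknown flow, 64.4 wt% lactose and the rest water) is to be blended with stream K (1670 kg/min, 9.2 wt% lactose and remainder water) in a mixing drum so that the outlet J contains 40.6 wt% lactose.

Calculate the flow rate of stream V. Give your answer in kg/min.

2203 kg/min

Let V be the unknown flow. Total out = 1670 + V.
lactose balance: 153.64 + 0.644·V = 0.406·(1670 + V)
(0.644 − 0.406)·V = 0.406×1670 − 153.64 = 524.38
V = 524.38 / 0.238 = 2203.3 kg/min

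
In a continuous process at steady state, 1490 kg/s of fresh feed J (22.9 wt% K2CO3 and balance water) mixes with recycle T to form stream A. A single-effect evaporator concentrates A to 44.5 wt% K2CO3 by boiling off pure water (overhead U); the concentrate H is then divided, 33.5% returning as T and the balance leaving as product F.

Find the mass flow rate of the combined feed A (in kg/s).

Overall K2CO3 balance (none leaves overhead): K2CO3 in fresh feed = K2CO3 in product, i.e. 1490×0.229 = (1−0.335)·H·0.445.
H = 341.21/(0.445×0.665) = 1153 kg/s.
Recycle T = 0.335×1153 = 386.26 kg/s.
Combined feed A = 1490 + 386.26 = 1876.3 kg/s.

1876 kg/s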